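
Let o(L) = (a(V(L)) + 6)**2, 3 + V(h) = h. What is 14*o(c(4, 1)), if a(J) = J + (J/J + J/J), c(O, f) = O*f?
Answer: 1134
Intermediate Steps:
V(h) = -3 + h
a(J) = 2 + J (a(J) = J + (1 + 1) = J + 2 = 2 + J)
o(L) = (5 + L)**2 (o(L) = ((2 + (-3 + L)) + 6)**2 = ((-1 + L) + 6)**2 = (5 + L)**2)
14*o(c(4, 1)) = 14*(5 + 4*1)**2 = 14*(5 + 4)**2 = 14*9**2 = 14*81 = 1134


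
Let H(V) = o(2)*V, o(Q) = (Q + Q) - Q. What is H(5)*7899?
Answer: 78990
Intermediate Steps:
o(Q) = Q (o(Q) = 2*Q - Q = Q)
H(V) = 2*V
H(5)*7899 = (2*5)*7899 = 10*7899 = 78990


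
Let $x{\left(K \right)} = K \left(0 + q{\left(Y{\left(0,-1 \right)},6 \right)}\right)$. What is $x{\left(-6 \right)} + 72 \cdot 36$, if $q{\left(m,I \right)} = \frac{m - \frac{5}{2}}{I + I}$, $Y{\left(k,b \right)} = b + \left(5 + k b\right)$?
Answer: $\frac{10365}{4} \approx 2591.3$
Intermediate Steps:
$Y{\left(k,b \right)} = 5 + b + b k$ ($Y{\left(k,b \right)} = b + \left(5 + b k\right) = 5 + b + b k$)
$q{\left(m,I \right)} = \frac{- \frac{5}{2} + m}{2 I}$ ($q{\left(m,I \right)} = \frac{m - \frac{5}{2}}{2 I} = \left(m - \frac{5}{2}\right) \frac{1}{2 I} = \left(- \frac{5}{2} + m\right) \frac{1}{2 I} = \frac{- \frac{5}{2} + m}{2 I}$)
$x{\left(K \right)} = \frac{K}{8}$ ($x{\left(K \right)} = K \left(0 + \frac{-5 + 2 \left(5 - 1 - 0\right)}{4 \cdot 6}\right) = K \left(0 + \frac{1}{4} \cdot \frac{1}{6} \left(-5 + 2 \left(5 - 1 + 0\right)\right)\right) = K \left(0 + \frac{1}{4} \cdot \frac{1}{6} \left(-5 + 2 \cdot 4\right)\right) = K \left(0 + \frac{1}{4} \cdot \frac{1}{6} \left(-5 + 8\right)\right) = K \left(0 + \frac{1}{4} \cdot \frac{1}{6} \cdot 3\right) = K \left(0 + \frac{1}{8}\right) = K \frac{1}{8} = \frac{K}{8}$)
$x{\left(-6 \right)} + 72 \cdot 36 = \frac{1}{8} \left(-6\right) + 72 \cdot 36 = - \frac{3}{4} + 2592 = \frac{10365}{4}$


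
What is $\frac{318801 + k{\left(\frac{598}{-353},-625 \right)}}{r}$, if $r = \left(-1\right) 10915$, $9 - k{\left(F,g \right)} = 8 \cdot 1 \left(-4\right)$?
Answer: $- \frac{318842}{10915} \approx -29.211$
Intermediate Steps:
$k{\left(F,g \right)} = 41$ ($k{\left(F,g \right)} = 9 - 8 \cdot 1 \left(-4\right) = 9 - 8 \left(-4\right) = 9 - -32 = 9 + 32 = 41$)
$r = -10915$
$\frac{318801 + k{\left(\frac{598}{-353},-625 \right)}}{r} = \frac{318801 + 41}{-10915} = 318842 \left(- \frac{1}{10915}\right) = - \frac{318842}{10915}$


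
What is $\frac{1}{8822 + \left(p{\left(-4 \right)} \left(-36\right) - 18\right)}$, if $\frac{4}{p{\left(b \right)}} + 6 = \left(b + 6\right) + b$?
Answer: $\frac{1}{8822} \approx 0.00011335$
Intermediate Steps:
$p{\left(b \right)} = \frac{2}{b}$ ($p{\left(b \right)} = \frac{4}{-6 + \left(\left(b + 6\right) + b\right)} = \frac{4}{-6 + \left(\left(6 + b\right) + b\right)} = \frac{4}{-6 + \left(6 + 2 b\right)} = \frac{4}{2 b} = 4 \frac{1}{2 b} = \frac{2}{b}$)
$\frac{1}{8822 + \left(p{\left(-4 \right)} \left(-36\right) - 18\right)} = \frac{1}{8822 - \left(18 - \frac{2}{-4} \left(-36\right)\right)} = \frac{1}{8822 - \left(18 - 2 \left(- \frac{1}{4}\right) \left(-36\right)\right)} = \frac{1}{8822 - 0} = \frac{1}{8822 + \left(18 - 18\right)} = \frac{1}{8822 + 0} = \frac{1}{8822}$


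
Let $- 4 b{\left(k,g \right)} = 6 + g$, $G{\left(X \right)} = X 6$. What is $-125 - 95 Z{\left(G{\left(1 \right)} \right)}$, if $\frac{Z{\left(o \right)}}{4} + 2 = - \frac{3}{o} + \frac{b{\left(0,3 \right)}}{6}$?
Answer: $\frac{1935}{2} \approx 967.5$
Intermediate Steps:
$G{\left(X \right)} = 6 X$
$b{\left(k,g \right)} = - \frac{3}{2} - \frac{g}{4}$ ($b{\left(k,g \right)} = - \frac{6 + g}{4} = - \frac{3}{2} - \frac{g}{4}$)
$Z{\left(o \right)} = - \frac{19}{2} - \frac{12}{o}$ ($Z{\left(o \right)} = -8 + 4 \left(- \frac{3}{o} + \frac{- \frac{3}{2} - \frac{3}{4}}{6}\right) = -8 + 4 \left(- \frac{3}{o} + \left(- \frac{3}{2} - \frac{3}{4}\right) \frac{1}{6}\right) = -8 + 4 \left(- \frac{3}{o} - \frac{3}{8}\right) = -8 + 4 \left(- \frac{3}{8} - \frac{3}{o}\right) = -8 - \left(\frac{3}{2} + \frac{12}{o}\right) = - \frac{19}{2} - \frac{12}{o}$)
$-125 - 95 Z{\left(G{\left(1 \right)} \right)} = -125 - 95 \left(- \frac{19}{2} - \frac{12}{6 \cdot 1}\right) = -125 - 95 \left(- \frac{19}{2} - \frac{12}{6}\right) = -125 - 95 \left(- \frac{19}{2} - 2\right) = -125 - - \frac{2185}{2} = -125 + \frac{2185}{2} = \frac{1935}{2}$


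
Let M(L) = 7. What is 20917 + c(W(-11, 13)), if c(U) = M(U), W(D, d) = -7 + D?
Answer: 20924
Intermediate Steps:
c(U) = 7
20917 + c(W(-11, 13)) = 20917 + 7 = 20924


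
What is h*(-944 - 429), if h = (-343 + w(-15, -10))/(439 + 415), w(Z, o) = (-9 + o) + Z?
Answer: 517621/854 ≈ 606.11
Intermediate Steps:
w(Z, o) = -9 + Z + o
h = -377/854 (h = (-343 + (-9 - 15 - 10))/(439 + 415) = (-343 - 34)/854 = -377*1/854 = -377/854 ≈ -0.44145)
h*(-944 - 429) = -377*(-944 - 429)/854 = -377/854*(-1373) = 517621/854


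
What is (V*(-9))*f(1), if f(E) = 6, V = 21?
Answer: -1134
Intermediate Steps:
(V*(-9))*f(1) = (21*(-9))*6 = -189*6 = -1134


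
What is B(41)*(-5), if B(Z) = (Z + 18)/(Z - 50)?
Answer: 295/9 ≈ 32.778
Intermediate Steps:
B(Z) = (18 + Z)/(-50 + Z)
B(41)*(-5) = ((18 + 41)/(-50 + 41))*(-5) = (59/(-9))*(-5) = -⅑*59*(-5) = -59/9*(-5) = 295/9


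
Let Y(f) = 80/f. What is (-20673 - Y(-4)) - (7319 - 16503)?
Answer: -11469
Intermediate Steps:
(-20673 - Y(-4)) - (7319 - 16503) = (-20673 - 80/(-4)) - (7319 - 16503) = (-20673 - 80*(-1)/4) - 1*(-9184) = (-20673 - 1*(-20)) + 9184 = (-20673 + 20) + 9184 = -20653 + 9184 = -11469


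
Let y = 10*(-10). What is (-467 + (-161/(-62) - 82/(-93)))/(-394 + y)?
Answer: 86215/91884 ≈ 0.93830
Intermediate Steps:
y = -100
(-467 + (-161/(-62) - 82/(-93)))/(-394 + y) = (-467 + (-161/(-62) - 82/(-93)))/(-394 - 100) = (-467 + (-161*(-1/62) - 82*(-1/93)))/(-494) = (-467 + (161/62 + 82/93))*(-1/494) = (-467 + 647/186)*(-1/494) = -86215/186*(-1/494) = 86215/91884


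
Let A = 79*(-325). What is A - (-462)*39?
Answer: -7657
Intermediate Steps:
A = -25675
A - (-462)*39 = -25675 - (-462)*39 = -25675 - 1*(-18018) = -25675 + 18018 = -7657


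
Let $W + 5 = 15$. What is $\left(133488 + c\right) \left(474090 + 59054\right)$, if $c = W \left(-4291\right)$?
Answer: $48291117232$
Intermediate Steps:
$W = 10$ ($W = -5 + 15 = 10$)
$c = -42910$ ($c = 10 \left(-4291\right) = -42910$)
$\left(133488 + c\right) \left(474090 + 59054\right) = \left(133488 - 42910\right) \left(474090 + 59054\right) = 90578 \cdot 533144 = 48291117232$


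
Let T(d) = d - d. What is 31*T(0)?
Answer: 0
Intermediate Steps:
T(d) = 0
31*T(0) = 31*0 = 0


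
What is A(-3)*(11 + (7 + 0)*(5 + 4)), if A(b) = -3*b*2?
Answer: 1332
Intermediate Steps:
A(b) = -6*b
A(-3)*(11 + (7 + 0)*(5 + 4)) = (-6*(-3))*(11 + (7 + 0)*(5 + 4)) = 18*(11 + 7*9) = 18*(11 + 63) = 18*74 = 1332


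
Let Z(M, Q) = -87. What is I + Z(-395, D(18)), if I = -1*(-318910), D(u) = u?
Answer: 318823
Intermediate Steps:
I = 318910
I + Z(-395, D(18)) = 318910 - 87 = 318823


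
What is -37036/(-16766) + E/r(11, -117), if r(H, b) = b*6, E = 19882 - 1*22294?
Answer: 1845524/326937 ≈ 5.6449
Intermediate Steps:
E = -2412 (E = 19882 - 22294 = -2412)
r(H, b) = 6*b
-37036/(-16766) + E/r(11, -117) = -37036/(-16766) - 2412/(6*(-117)) = -37036*(-1/16766) - 2412/(-702) = 18518/8383 - 2412*(-1/702) = 18518/8383 + 134/39 = 1845524/326937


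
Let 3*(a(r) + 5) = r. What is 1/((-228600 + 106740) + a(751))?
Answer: -3/364844 ≈ -8.2227e-6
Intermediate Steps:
a(r) = -5 + r/3
1/((-228600 + 106740) + a(751)) = 1/((-228600 + 106740) + (-5 + (⅓)*751)) = 1/(-121860 + (-5 + 751/3)) = 1/(-121860 + 736/3) = 1/(-364844/3) = -3/364844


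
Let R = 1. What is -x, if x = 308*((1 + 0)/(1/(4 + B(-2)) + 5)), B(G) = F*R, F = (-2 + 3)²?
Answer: -770/13 ≈ -59.231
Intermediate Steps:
F = 1 (F = 1² = 1)
B(G) = 1 (B(G) = 1*1 = 1)
x = 770/13 (x = 308*((1 + 0)/(1/(4 + 1) + 5)) = 308*(1/(1/5 + 5)) = 308*(1/(⅕ + 5)) = 308*(1/(26/5)) = 308*(1*(5/26)) = 308*(5/26) = 770/13 ≈ 59.231)
-x = -1*770/13 = -770/13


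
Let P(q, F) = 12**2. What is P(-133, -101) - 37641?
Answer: -37497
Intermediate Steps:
P(q, F) = 144
P(-133, -101) - 37641 = 144 - 37641 = -37497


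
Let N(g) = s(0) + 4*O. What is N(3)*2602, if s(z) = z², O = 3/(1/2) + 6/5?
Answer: 374688/5 ≈ 74938.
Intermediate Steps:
O = 36/5 (O = 3/(½) + 6*(⅕) = 3*2 + 6/5 = 6 + 6/5 = 36/5 ≈ 7.2000)
N(g) = 144/5 (N(g) = 0² + 4*(36/5) = 0 + 144/5 = 144/5)
N(3)*2602 = (144/5)*2602 = 374688/5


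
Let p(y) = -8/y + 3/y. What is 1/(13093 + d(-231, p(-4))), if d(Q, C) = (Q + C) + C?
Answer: 2/25729 ≈ 7.7733e-5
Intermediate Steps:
p(y) = -5/y
d(Q, C) = Q + 2*C (d(Q, C) = (C + Q) + C = Q + 2*C)
1/(13093 + d(-231, p(-4))) = 1/(13093 + (-231 + 2*(-5/(-4)))) = 1/(13093 + (-231 + 2*(-5*(-¼)))) = 1/(13093 + (-231 + 2*(5/4))) = 1/(13093 + (-231 + 5/2)) = 1/(13093 - 457/2) = 1/(25729/2) = 2/25729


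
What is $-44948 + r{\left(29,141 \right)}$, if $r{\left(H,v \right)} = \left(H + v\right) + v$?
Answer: $-44637$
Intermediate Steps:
$r{\left(H,v \right)} = H + 2 v$
$-44948 + r{\left(29,141 \right)} = -44948 + \left(29 + 2 \cdot 141\right) = -44948 + \left(29 + 282\right) = -44948 + 311 = -44637$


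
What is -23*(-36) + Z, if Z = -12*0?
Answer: 828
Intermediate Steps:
Z = 0
-23*(-36) + Z = -23*(-36) + 0 = 828 + 0 = 828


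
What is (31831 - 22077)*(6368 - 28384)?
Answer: -214744064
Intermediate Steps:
(31831 - 22077)*(6368 - 28384) = 9754*(-22016) = -214744064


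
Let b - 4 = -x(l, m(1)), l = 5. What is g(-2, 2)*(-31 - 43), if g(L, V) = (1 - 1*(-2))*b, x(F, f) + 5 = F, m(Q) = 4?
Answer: -888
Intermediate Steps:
x(F, f) = -5 + F
b = 4 (b = 4 - (-5 + 5) = 4 - 1*0 = 4 + 0 = 4)
g(L, V) = 12 (g(L, V) = (1 - 1*(-2))*4 = (1 + 2)*4 = 3*4 = 12)
g(-2, 2)*(-31 - 43) = 12*(-31 - 43) = 12*(-74) = -888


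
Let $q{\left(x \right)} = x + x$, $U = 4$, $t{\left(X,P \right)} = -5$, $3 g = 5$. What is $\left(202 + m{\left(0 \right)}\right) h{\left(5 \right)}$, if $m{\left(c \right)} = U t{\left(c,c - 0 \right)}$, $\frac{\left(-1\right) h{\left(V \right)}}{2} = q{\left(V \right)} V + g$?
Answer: $- \frac{56420}{3} \approx -18807.0$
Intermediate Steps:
$g = \frac{5}{3}$ ($g = \frac{1}{3} \cdot 5 = \frac{5}{3} \approx 1.6667$)
$q{\left(x \right)} = 2 x$
$h{\left(V \right)} = - \frac{10}{3} - 4 V^{2}$ ($h{\left(V \right)} = - 2 \left(2 V V + \frac{5}{3}\right) = - 2 \left(2 V^{2} + \frac{5}{3}\right) = - 2 \left(\frac{5}{3} + 2 V^{2}\right) = - \frac{10}{3} - 4 V^{2}$)
$m{\left(c \right)} = -20$ ($m{\left(c \right)} = 4 \left(-5\right) = -20$)
$\left(202 + m{\left(0 \right)}\right) h{\left(5 \right)} = \left(202 - 20\right) \left(- \frac{10}{3} - 4 \cdot 5^{2}\right) = 182 \left(- \frac{10}{3} - 100\right) = 182 \left(- \frac{310}{3}\right) = - \frac{56420}{3}$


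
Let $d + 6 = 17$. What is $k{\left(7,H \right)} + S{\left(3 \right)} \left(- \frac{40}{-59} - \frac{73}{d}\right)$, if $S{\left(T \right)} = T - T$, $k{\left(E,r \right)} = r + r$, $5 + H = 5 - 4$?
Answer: $-8$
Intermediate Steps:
$d = 11$ ($d = -6 + 17 = 11$)
$H = -4$ ($H = -5 + \left(5 - 4\right) = -5 + 1 = -4$)
$k{\left(E,r \right)} = 2 r$
$S{\left(T \right)} = 0$
$k{\left(7,H \right)} + S{\left(3 \right)} \left(- \frac{40}{-59} - \frac{73}{d}\right) = 2 \left(-4\right) + 0 \left(- \frac{40}{-59} - \frac{73}{11}\right) = -8 + 0 \left(\left(-40\right) \left(- \frac{1}{59}\right) - \frac{73}{11}\right) = -8 + 0 \left(\frac{40}{59} - \frac{73}{11}\right) = -8 + 0 \left(- \frac{3867}{649}\right) = -8 + 0 = -8$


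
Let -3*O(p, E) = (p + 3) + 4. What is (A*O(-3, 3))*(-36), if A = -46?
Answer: -2208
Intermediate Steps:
O(p, E) = -7/3 - p/3 (O(p, E) = -((p + 3) + 4)/3 = -((3 + p) + 4)/3 = -(7 + p)/3 = -7/3 - p/3)
(A*O(-3, 3))*(-36) = -46*(-7/3 - ⅓*(-3))*(-36) = -46*(-7/3 + 1)*(-36) = -46*(-4/3)*(-36) = (184/3)*(-36) = -2208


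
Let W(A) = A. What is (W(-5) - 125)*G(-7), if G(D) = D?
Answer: 910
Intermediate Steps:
(W(-5) - 125)*G(-7) = (-5 - 125)*(-7) = -130*(-7) = 910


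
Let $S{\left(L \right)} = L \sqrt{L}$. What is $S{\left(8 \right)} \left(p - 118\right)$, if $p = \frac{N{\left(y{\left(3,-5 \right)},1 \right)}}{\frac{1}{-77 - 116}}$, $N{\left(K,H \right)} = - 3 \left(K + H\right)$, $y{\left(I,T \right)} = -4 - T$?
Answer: $16640 \sqrt{2} \approx 23533.0$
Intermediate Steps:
$N{\left(K,H \right)} = - 3 H - 3 K$ ($N{\left(K,H \right)} = - 3 \left(H + K\right) = - 3 H - 3 K$)
$S{\left(L \right)} = L^{\frac{3}{2}}$
$p = 1158$ ($p = \frac{\left(-3\right) 1 - 3 \left(-4 - -5\right)}{\frac{1}{-77 - 116}} = \frac{-3 - 3 \left(-4 + 5\right)}{\frac{1}{-193}} = \frac{-3 - 3}{- \frac{1}{193}} = \left(-3 - 3\right) \left(-193\right) = \left(-6\right) \left(-193\right) = 1158$)
$S{\left(8 \right)} \left(p - 118\right) = 8^{\frac{3}{2}} \left(1158 - 118\right) = 16 \sqrt{2} \cdot 1040 = 16640 \sqrt{2}$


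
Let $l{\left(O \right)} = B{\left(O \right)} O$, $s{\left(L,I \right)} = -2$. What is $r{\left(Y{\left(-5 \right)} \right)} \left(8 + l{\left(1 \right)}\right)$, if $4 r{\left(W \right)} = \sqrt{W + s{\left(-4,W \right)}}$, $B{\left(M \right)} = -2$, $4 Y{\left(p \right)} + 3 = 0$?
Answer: $\frac{3 i \sqrt{11}}{4} \approx 2.4875 i$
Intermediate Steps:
$Y{\left(p \right)} = - \frac{3}{4}$ ($Y{\left(p \right)} = - \frac{3}{4} + \frac{1}{4} \cdot 0 = - \frac{3}{4} + 0 = - \frac{3}{4}$)
$l{\left(O \right)} = - 2 O$
$r{\left(W \right)} = \frac{\sqrt{-2 + W}}{4}$ ($r{\left(W \right)} = \frac{\sqrt{W - 2}}{4} = \frac{\sqrt{-2 + W}}{4}$)
$r{\left(Y{\left(-5 \right)} \right)} \left(8 + l{\left(1 \right)}\right) = \frac{\sqrt{-2 - \frac{3}{4}}}{4} \left(8 - 2\right) = \frac{\sqrt{- \frac{11}{4}}}{4} \left(8 - 2\right) = \frac{\frac{1}{2} i \sqrt{11}}{4} \cdot 6 = \frac{i \sqrt{11}}{8} \cdot 6 = \frac{3 i \sqrt{11}}{4}$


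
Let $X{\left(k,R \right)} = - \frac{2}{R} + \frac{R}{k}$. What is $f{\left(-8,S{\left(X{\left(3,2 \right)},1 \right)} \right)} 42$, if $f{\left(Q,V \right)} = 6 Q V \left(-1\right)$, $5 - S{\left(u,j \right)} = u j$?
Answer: $10752$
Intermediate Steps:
$S{\left(u,j \right)} = 5 - j u$ ($S{\left(u,j \right)} = 5 - u j = 5 - j u$)
$f{\left(Q,V \right)} = - 6 Q V$ ($f{\left(Q,V \right)} = 6 Q V \left(-1\right) = - 6 Q V$)
$f{\left(-8,S{\left(X{\left(3,2 \right)},1 \right)} \right)} 42 = \left(-6\right) \left(-8\right) \left(5 - 1 \left(- \frac{2}{2} + \frac{2}{3}\right)\right) 42 = \left(-6\right) \left(-8\right) \left(5 - 1 \left(\left(-2\right) \frac{1}{2} + 2 \cdot \frac{1}{3}\right)\right) 42 = \left(-6\right) \left(-8\right) \left(5 - 1 \left(-1 + \frac{2}{3}\right)\right) 42 = \left(-6\right) \left(-8\right) \left(5 - 1 \left(- \frac{1}{3}\right)\right) 42 = \left(-6\right) \left(-8\right) \left(5 + \frac{1}{3}\right) 42 = \left(-6\right) \left(-8\right) \frac{16}{3} \cdot 42 = 256 \cdot 42 = 10752$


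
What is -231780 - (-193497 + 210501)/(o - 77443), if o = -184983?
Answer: -30412540638/131213 ≈ -2.3178e+5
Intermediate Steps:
-231780 - (-193497 + 210501)/(o - 77443) = -231780 - (-193497 + 210501)/(-184983 - 77443) = -231780 - 17004/(-262426) = -231780 - 17004*(-1)/262426 = -231780 - 1*(-8502/131213) = -231780 + 8502/131213 = -30412540638/131213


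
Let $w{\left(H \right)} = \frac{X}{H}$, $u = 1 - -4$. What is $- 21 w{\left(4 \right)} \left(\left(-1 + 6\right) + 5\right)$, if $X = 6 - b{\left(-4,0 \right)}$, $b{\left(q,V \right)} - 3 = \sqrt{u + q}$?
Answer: $-105$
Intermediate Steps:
$u = 5$ ($u = 1 + 4 = 5$)
$b{\left(q,V \right)} = 3 + \sqrt{5 + q}$
$X = 2$ ($X = 6 - \left(3 + \sqrt{5 - 4}\right) = 6 - \left(3 + \sqrt{1}\right) = 6 - \left(3 + 1\right) = 6 - 4 = 2$)
$w{\left(H \right)} = \frac{2}{H}$
$- 21 w{\left(4 \right)} \left(\left(-1 + 6\right) + 5\right) = - 21 \cdot \frac{2}{4} \left(\left(-1 + 6\right) + 5\right) = - 21 \cdot 2 \cdot \frac{1}{4} \left(5 + 5\right) = \left(-21\right) \frac{1}{2} \cdot 10 = \left(- \frac{21}{2}\right) 10 = -105$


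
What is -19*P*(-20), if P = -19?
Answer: -7220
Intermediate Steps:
-19*P*(-20) = -19*(-19)*(-20) = 361*(-20) = -7220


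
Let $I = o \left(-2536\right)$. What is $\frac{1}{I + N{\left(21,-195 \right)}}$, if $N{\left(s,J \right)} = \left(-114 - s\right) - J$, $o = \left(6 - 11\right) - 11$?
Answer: $\frac{1}{40636} \approx 2.4609 \cdot 10^{-5}$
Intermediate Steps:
$o = -16$ ($o = -5 - 11 = -16$)
$N{\left(s,J \right)} = -114 - J - s$
$I = 40576$ ($I = \left(-16\right) \left(-2536\right) = 40576$)
$\frac{1}{I + N{\left(21,-195 \right)}} = \frac{1}{40576 - -60} = \frac{1}{40576 + 60} = \frac{1}{40636}$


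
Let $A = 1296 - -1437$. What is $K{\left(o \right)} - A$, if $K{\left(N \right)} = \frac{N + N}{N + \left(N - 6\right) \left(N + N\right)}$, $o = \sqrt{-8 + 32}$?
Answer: $- \frac{68347}{25} - \frac{8 \sqrt{6}}{25} \approx -2734.7$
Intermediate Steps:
$o = 2 \sqrt{6}$ ($o = \sqrt{24} = 2 \sqrt{6} \approx 4.899$)
$K{\left(N \right)} = \frac{2 N}{N + 2 N \left(-6 + N\right)}$ ($K{\left(N \right)} = \frac{2 N}{N + \left(-6 + N\right) 2 N} = \frac{2 N}{N + 2 N \left(-6 + N\right)}$)
$A = 2733$ ($A = 1296 + 1437 = 2733$)
$K{\left(o \right)} - A = \frac{2}{-11 + 2 \cdot 2 \sqrt{6}} - 2733 = \frac{2}{-11 + 4 \sqrt{6}} - 2733 = -2733 + \frac{2}{-11 + 4 \sqrt{6}}$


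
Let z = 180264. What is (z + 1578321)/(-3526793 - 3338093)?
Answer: -1758585/6864886 ≈ -0.25617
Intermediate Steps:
(z + 1578321)/(-3526793 - 3338093) = (180264 + 1578321)/(-3526793 - 3338093) = 1758585/(-6864886) = 1758585*(-1/6864886) = -1758585/6864886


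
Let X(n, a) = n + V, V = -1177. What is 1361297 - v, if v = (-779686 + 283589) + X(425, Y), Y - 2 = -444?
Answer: 1858146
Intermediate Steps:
Y = -442 (Y = 2 - 444 = -442)
X(n, a) = -1177 + n (X(n, a) = n - 1177 = -1177 + n)
v = -496849 (v = (-779686 + 283589) + (-1177 + 425) = -496097 - 752 = -496849)
1361297 - v = 1361297 - 1*(-496849) = 1361297 + 496849 = 1858146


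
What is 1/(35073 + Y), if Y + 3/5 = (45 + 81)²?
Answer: 5/254742 ≈ 1.9628e-5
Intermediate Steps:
Y = 79377/5 (Y = -⅗ + (45 + 81)² = -⅗ + 126² = -⅗ + 15876 = 79377/5 ≈ 15875.)
1/(35073 + Y) = 1/(35073 + 79377/5) = 1/(254742/5) = 5/254742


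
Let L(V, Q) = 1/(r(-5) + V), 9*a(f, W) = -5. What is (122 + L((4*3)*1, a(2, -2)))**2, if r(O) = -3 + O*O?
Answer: 17214201/1156 ≈ 14891.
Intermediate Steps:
a(f, W) = -5/9 (a(f, W) = (1/9)*(-5) = -5/9)
r(O) = -3 + O**2
L(V, Q) = 1/(22 + V) (L(V, Q) = 1/((-3 + (-5)**2) + V) = 1/((-3 + 25) + V) = 1/(22 + V))
(122 + L((4*3)*1, a(2, -2)))**2 = (122 + 1/(22 + (4*3)*1))**2 = (122 + 1/(22 + 12*1))**2 = (122 + 1/(22 + 12))**2 = (122 + 1/34)**2 = (4149/34)**2 = 17214201/1156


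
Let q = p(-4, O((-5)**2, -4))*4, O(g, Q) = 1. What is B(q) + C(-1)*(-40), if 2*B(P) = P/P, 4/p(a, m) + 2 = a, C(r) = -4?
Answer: 321/2 ≈ 160.50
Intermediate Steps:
p(a, m) = 4/(-2 + a)
q = -8/3 (q = (4/(-2 - 4))*4 = (4/(-6))*4 = (4*(-1/6))*4 = -2/3*4 = -8/3 ≈ -2.6667)
B(P) = 1/2 (B(P) = (P/P)/2 = (1/2)*1 = 1/2)
B(q) + C(-1)*(-40) = 1/2 - 4*(-40) = 1/2 + 160 = 321/2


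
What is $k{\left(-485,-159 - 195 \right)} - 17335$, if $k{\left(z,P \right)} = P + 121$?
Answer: $-17568$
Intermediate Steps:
$k{\left(z,P \right)} = 121 + P$
$k{\left(-485,-159 - 195 \right)} - 17335 = \left(121 - 354\right) - 17335 = -233 - 17335 = -17568$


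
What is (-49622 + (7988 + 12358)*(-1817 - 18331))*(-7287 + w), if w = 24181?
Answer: -6926216142020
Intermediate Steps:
(-49622 + (7988 + 12358)*(-1817 - 18331))*(-7287 + w) = (-49622 + (7988 + 12358)*(-1817 - 18331))*(-7287 + 24181) = (-49622 + 20346*(-20148))*16894 = (-49622 - 409931208)*16894 = -409980830*16894 = -6926216142020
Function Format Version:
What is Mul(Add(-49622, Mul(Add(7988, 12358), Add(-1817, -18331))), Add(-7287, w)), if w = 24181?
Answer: -6926216142020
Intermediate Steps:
Mul(Add(-49622, Mul(Add(7988, 12358), Add(-1817, -18331))), Add(-7287, w)) = Mul(Add(-49622, Mul(Add(7988, 12358), Add(-1817, -18331))), Add(-7287, 24181)) = Mul(Add(-49622, Mul(20346, -20148)), 16894) = Mul(Add(-49622, -409931208), 16894) = Mul(-409980830, 16894) = -6926216142020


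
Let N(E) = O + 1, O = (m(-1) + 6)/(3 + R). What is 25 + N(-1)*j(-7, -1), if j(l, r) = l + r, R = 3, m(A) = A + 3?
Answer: 19/3 ≈ 6.3333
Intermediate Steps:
m(A) = 3 + A
O = 4/3 (O = ((3 - 1) + 6)/(3 + 3) = (2 + 6)/6 = 8*(⅙) = 4/3 ≈ 1.3333)
N(E) = 7/3 (N(E) = 4/3 + 1 = 7/3)
25 + N(-1)*j(-7, -1) = 25 + 7*(-7 - 1)/3 = 25 + (7/3)*(-8) = 25 - 56/3 = 19/3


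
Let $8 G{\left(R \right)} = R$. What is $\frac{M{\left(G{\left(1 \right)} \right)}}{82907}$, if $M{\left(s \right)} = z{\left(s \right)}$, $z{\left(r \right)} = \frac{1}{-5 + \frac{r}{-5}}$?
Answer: $- \frac{40}{16664307} \approx -2.4003 \cdot 10^{-6}$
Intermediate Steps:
$z{\left(r \right)} = \frac{1}{-5 - \frac{r}{5}}$ ($z{\left(r \right)} = \frac{1}{-5 + r \left(- \frac{1}{5}\right)} = \frac{1}{-5 - \frac{r}{5}}$)
$G{\left(R \right)} = \frac{R}{8}$
$M{\left(s \right)} = - \frac{5}{25 + s}$
$\frac{M{\left(G{\left(1 \right)} \right)}}{82907} = \frac{\left(-5\right) \frac{1}{25 + \frac{1}{8} \cdot 1}}{82907} = - \frac{5}{25 + \frac{1}{8}} \cdot \frac{1}{82907} = - \frac{5}{\frac{201}{8}} \cdot \frac{1}{82907} = \left(-5\right) \frac{8}{201} \cdot \frac{1}{82907} = \left(- \frac{40}{201}\right) \frac{1}{82907} = - \frac{40}{16664307}$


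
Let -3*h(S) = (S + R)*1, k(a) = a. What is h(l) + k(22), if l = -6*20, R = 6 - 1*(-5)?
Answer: 175/3 ≈ 58.333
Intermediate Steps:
R = 11 (R = 6 + 5 = 11)
l = -120
h(S) = -11/3 - S/3 (h(S) = -(S + 11)/3 = -(11 + S)/3 = -11/3 - S/3)
h(l) + k(22) = (-11/3 - ⅓*(-120)) + 22 = (-11/3 + 40) + 22 = 109/3 + 22 = 175/3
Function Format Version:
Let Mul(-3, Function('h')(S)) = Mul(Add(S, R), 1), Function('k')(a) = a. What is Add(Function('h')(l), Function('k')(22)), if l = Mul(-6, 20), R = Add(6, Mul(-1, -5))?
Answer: Rational(175, 3) ≈ 58.333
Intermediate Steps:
R = 11 (R = Add(6, 5) = 11)
l = -120
Function('h')(S) = Add(Rational(-11, 3), Mul(Rational(-1, 3), S)) (Function('h')(S) = Mul(Rational(-1, 3), Mul(Add(S, 11), 1)) = Mul(Rational(-1, 3), Mul(Add(11, S), 1)) = Mul(Rational(-1, 3), Add(11, S)) = Add(Rational(-11, 3), Mul(Rational(-1, 3), S)))
Add(Function('h')(l), Function('k')(22)) = Add(Add(Rational(-11, 3), Mul(Rational(-1, 3), -120)), 22) = Add(Add(Rational(-11, 3), 40), 22) = Add(Rational(109, 3), 22) = Rational(175, 3)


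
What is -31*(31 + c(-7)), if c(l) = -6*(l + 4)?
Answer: -1519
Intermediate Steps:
c(l) = -24 - 6*l (c(l) = -6*(4 + l) = -24 - 6*l)
-31*(31 + c(-7)) = -31*(31 + (-24 - 6*(-7))) = -31*(31 + (-24 + 42)) = -31*(31 + 18) = -31*49 = -1519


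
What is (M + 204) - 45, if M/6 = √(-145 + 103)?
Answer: 159 + 6*I*√42 ≈ 159.0 + 38.884*I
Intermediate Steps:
M = 6*I*√42 (M = 6*√(-145 + 103) = 6*√(-42) = 6*(I*√42) = 6*I*√42 ≈ 38.884*I)
(M + 204) - 45 = (6*I*√42 + 204) - 45 = (204 + 6*I*√42) - 45 = 159 + 6*I*√42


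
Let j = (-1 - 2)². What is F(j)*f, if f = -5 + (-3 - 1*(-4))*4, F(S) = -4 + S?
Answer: -5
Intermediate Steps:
j = 9 (j = (-3)² = 9)
f = -1 (f = -5 + (-3 + 4)*4 = -5 + 1*4 = -5 + 4 = -1)
F(j)*f = (-4 + 9)*(-1) = 5*(-1) = -5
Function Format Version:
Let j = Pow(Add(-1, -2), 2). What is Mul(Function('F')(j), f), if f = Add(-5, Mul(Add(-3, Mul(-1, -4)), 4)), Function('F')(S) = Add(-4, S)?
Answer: -5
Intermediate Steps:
j = 9 (j = Pow(-3, 2) = 9)
f = -1 (f = Add(-5, Mul(Add(-3, 4), 4)) = Add(-5, Mul(1, 4)) = Add(-5, 4) = -1)
Mul(Function('F')(j), f) = Mul(Add(-4, 9), -1) = Mul(5, -1) = -5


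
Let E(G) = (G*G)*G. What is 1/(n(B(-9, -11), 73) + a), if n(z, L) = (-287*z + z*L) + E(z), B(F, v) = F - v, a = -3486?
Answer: -1/3906 ≈ -0.00025602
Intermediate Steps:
E(G) = G³ (E(G) = G²*G = G³)
n(z, L) = z³ - 287*z + L*z (n(z, L) = (-287*z + z*L) + z³ = (-287*z + L*z) + z³ = z³ - 287*z + L*z)
1/(n(B(-9, -11), 73) + a) = 1/((-9 - 1*(-11))*(-287 + 73 + (-9 - 1*(-11))²) - 3486) = 1/((-9 + 11)*(-287 + 73 + (-9 + 11)²) - 3486) = 1/(2*(-287 + 73 + 2²) - 3486) = 1/(2*(-287 + 73 + 4) - 3486) = 1/(2*(-210) - 3486) = 1/(-420 - 3486) = 1/(-3906) = -1/3906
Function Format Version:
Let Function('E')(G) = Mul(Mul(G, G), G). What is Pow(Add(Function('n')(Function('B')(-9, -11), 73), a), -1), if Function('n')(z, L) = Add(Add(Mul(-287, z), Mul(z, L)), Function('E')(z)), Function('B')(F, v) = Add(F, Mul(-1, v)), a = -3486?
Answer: Rational(-1, 3906) ≈ -0.00025602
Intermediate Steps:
Function('E')(G) = Pow(G, 3) (Function('E')(G) = Mul(Pow(G, 2), G) = Pow(G, 3))
Function('n')(z, L) = Add(Pow(z, 3), Mul(-287, z), Mul(L, z)) (Function('n')(z, L) = Add(Add(Mul(-287, z), Mul(z, L)), Pow(z, 3)) = Add(Add(Mul(-287, z), Mul(L, z)), Pow(z, 3)) = Add(Pow(z, 3), Mul(-287, z), Mul(L, z)))
Pow(Add(Function('n')(Function('B')(-9, -11), 73), a), -1) = Pow(Add(Mul(Add(-9, Mul(-1, -11)), Add(-287, 73, Pow(Add(-9, Mul(-1, -11)), 2))), -3486), -1) = Pow(Add(Mul(Add(-9, 11), Add(-287, 73, Pow(Add(-9, 11), 2))), -3486), -1) = Pow(Add(Mul(2, Add(-287, 73, Pow(2, 2))), -3486), -1) = Pow(Add(Mul(2, Add(-287, 73, 4)), -3486), -1) = Pow(Add(Mul(2, -210), -3486), -1) = Pow(Add(-420, -3486), -1) = Pow(-3906, -1) = Rational(-1, 3906)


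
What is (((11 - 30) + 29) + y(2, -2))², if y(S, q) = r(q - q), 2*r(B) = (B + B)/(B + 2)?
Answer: 100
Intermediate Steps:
r(B) = B/(2 + B) (r(B) = ((B + B)/(B + 2))/2 = ((2*B)/(2 + B))/2 = (2*B/(2 + B))/2 = B/(2 + B))
y(S, q) = 0 (y(S, q) = (q - q)/(2 + (q - q)) = 0/(2 + 0) = 0/2 = 0*(½) = 0)
(((11 - 30) + 29) + y(2, -2))² = (((11 - 30) + 29) + 0)² = ((-19 + 29) + 0)² = (10 + 0)² = 10² = 100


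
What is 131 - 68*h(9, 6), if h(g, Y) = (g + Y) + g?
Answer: -1501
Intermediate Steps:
h(g, Y) = Y + 2*g (h(g, Y) = (Y + g) + g = Y + 2*g)
131 - 68*h(9, 6) = 131 - 68*(6 + 2*9) = 131 - 68*(6 + 18) = 131 - 68*24 = 131 - 1632 = -1501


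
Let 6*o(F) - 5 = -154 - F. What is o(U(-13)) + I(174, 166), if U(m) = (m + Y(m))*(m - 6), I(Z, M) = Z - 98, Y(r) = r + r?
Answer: -217/3 ≈ -72.333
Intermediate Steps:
Y(r) = 2*r
I(Z, M) = -98 + Z
U(m) = 3*m*(-6 + m) (U(m) = (m + 2*m)*(m - 6) = (3*m)*(-6 + m) = 3*m*(-6 + m))
o(F) = -149/6 - F/6 (o(F) = ⅚ + (-154 - F)/6 = ⅚ + (-77/3 - F/6) = -149/6 - F/6)
o(U(-13)) + I(174, 166) = (-149/6 - (-13)*(-6 - 13)/2) + (-98 + 174) = (-149/6 - (-13)*(-19)/2) + 76 = (-149/6 - ⅙*741) + 76 = (-149/6 - 247/2) + 76 = -445/3 + 76 = -217/3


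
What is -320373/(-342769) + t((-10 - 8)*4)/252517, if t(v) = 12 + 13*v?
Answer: 3503604795/3763260851 ≈ 0.93100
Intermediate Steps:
-320373/(-342769) + t((-10 - 8)*4)/252517 = -320373/(-342769) + (12 + 13*((-10 - 8)*4))/252517 = -320373*(-1/342769) + (12 + 13*(-18*4))*(1/252517) = 320373/342769 + (12 + 13*(-72))*(1/252517) = 320373/342769 + (12 - 936)*(1/252517) = 320373/342769 - 924*1/252517 = 320373/342769 - 924/252517 = 3503604795/3763260851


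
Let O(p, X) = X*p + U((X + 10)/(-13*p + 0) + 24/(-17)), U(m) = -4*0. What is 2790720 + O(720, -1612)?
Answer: 1630080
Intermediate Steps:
U(m) = 0
O(p, X) = X*p (O(p, X) = X*p + 0 = X*p)
2790720 + O(720, -1612) = 2790720 - 1612*720 = 2790720 - 1160640 = 1630080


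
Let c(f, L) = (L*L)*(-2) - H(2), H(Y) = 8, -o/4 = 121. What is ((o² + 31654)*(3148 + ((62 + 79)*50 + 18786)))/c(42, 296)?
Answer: -192678386/4381 ≈ -43980.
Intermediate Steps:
o = -484 (o = -4*121 = -484)
c(f, L) = -8 - 2*L² (c(f, L) = (L*L)*(-2) - 1*8 = L²*(-2) - 8 = -2*L² - 8 = -8 - 2*L²)
((o² + 31654)*(3148 + ((62 + 79)*50 + 18786)))/c(42, 296) = (((-484)² + 31654)*(3148 + ((62 + 79)*50 + 18786)))/(-8 - 2*296²) = ((234256 + 31654)*(3148 + (141*50 + 18786)))/(-8 - 2*87616) = (265910*(3148 + (7050 + 18786)))/(-8 - 175232) = (265910*(3148 + 25836))/(-175240) = (265910*28984)*(-1/175240) = 7707135440*(-1/175240) = -192678386/4381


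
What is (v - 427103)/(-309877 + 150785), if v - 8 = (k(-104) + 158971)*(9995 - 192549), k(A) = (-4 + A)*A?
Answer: 31071665557/159092 ≈ 1.9531e+5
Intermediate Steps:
k(A) = A*(-4 + A)
v = -31071238454 (v = 8 + (-104*(-4 - 104) + 158971)*(9995 - 192549) = 8 + (-104*(-108) + 158971)*(-182554) = 8 + (11232 + 158971)*(-182554) = 8 + 170203*(-182554) = 8 - 31071238462 = -31071238454)
(v - 427103)/(-309877 + 150785) = (-31071238454 - 427103)/(-309877 + 150785) = -31071665557/(-159092) = -31071665557*(-1/159092) = 31071665557/159092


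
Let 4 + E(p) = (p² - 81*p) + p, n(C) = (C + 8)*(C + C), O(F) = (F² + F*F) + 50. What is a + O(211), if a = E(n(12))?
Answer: 281088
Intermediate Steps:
O(F) = 50 + 2*F² (O(F) = (F² + F²) + 50 = 2*F² + 50 = 50 + 2*F²)
n(C) = 2*C*(8 + C) (n(C) = (8 + C)*(2*C) = 2*C*(8 + C))
E(p) = -4 + p² - 80*p (E(p) = -4 + ((p² - 81*p) + p) = -4 + (p² - 80*p) = -4 + p² - 80*p)
a = 191996 (a = -4 + (2*12*(8 + 12))² - 160*12*(8 + 12) = -4 + (2*12*20)² - 160*12*20 = -4 + 480² - 80*480 = -4 + 230400 - 38400 = 191996)
a + O(211) = 191996 + (50 + 2*211²) = 191996 + (50 + 2*44521) = 191996 + (50 + 89042) = 191996 + 89092 = 281088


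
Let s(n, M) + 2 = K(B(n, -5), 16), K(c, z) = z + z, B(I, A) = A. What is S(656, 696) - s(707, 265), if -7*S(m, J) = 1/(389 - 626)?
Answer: -49769/1659 ≈ -29.999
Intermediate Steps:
K(c, z) = 2*z
s(n, M) = 30 (s(n, M) = -2 + 2*16 = -2 + 32 = 30)
S(m, J) = 1/1659 (S(m, J) = -1/(7*(389 - 626)) = -1/7/(-237) = -1/7*(-1/237) = 1/1659)
S(656, 696) - s(707, 265) = 1/1659 - 1*30 = 1/1659 - 30 = -49769/1659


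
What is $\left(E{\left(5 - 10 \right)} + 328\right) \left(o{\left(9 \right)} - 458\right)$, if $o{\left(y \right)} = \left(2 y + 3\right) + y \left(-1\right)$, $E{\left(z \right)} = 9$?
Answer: $-150302$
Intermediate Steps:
$o{\left(y \right)} = 3 + y$ ($o{\left(y \right)} = \left(3 + 2 y\right) - y = 3 + y$)
$\left(E{\left(5 - 10 \right)} + 328\right) \left(o{\left(9 \right)} - 458\right) = \left(9 + 328\right) \left(\left(3 + 9\right) - 458\right) = 337 \left(12 - 458\right) = 337 \left(-446\right) = -150302$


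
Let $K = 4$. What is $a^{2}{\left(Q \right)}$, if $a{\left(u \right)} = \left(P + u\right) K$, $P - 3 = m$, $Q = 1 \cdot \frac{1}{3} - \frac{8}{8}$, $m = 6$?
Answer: $\frac{10000}{9} \approx 1111.1$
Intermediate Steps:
$Q = - \frac{2}{3}$ ($Q = 1 \cdot \frac{1}{3} - 1 = \frac{1}{3} - 1 = - \frac{2}{3} \approx -0.66667$)
$P = 9$ ($P = 3 + 6 = 9$)
$a{\left(u \right)} = 36 + 4 u$ ($a{\left(u \right)} = \left(9 + u\right) 4 = 36 + 4 u$)
$a^{2}{\left(Q \right)} = \left(36 + 4 \left(- \frac{2}{3}\right)\right)^{2} = \left(36 - \frac{8}{3}\right)^{2} = \left(\frac{100}{3}\right)^{2} = \frac{10000}{9}$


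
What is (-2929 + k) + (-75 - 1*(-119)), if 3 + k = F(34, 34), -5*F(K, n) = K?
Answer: -14474/5 ≈ -2894.8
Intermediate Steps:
F(K, n) = -K/5
k = -49/5 (k = -3 - ⅕*34 = -3 - 34/5 = -49/5 ≈ -9.8000)
(-2929 + k) + (-75 - 1*(-119)) = (-2929 - 49/5) + (-75 - 1*(-119)) = -14694/5 + (-75 + 119) = -14694/5 + 44 = -14474/5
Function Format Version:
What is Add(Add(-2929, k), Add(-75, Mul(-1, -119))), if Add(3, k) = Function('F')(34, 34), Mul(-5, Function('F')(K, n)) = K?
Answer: Rational(-14474, 5) ≈ -2894.8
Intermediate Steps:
Function('F')(K, n) = Mul(Rational(-1, 5), K)
k = Rational(-49, 5) (k = Add(-3, Mul(Rational(-1, 5), 34)) = Add(-3, Rational(-34, 5)) = Rational(-49, 5) ≈ -9.8000)
Add(Add(-2929, k), Add(-75, Mul(-1, -119))) = Add(Add(-2929, Rational(-49, 5)), Add(-75, Mul(-1, -119))) = Add(Rational(-14694, 5), Add(-75, 119)) = Add(Rational(-14694, 5), 44) = Rational(-14474, 5)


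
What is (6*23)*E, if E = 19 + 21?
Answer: 5520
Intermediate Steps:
E = 40
(6*23)*E = (6*23)*40 = 138*40 = 5520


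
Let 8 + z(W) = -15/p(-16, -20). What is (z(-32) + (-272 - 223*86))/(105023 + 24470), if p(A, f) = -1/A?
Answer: -2814/18499 ≈ -0.15212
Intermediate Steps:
z(W) = -248 (z(W) = -8 - 15/((-1/(-16))) = -8 - 15/((-1*(-1/16))) = -8 - 15/1/16 = -8 - 15*16 = -8 - 240 = -248)
(z(-32) + (-272 - 223*86))/(105023 + 24470) = (-248 + (-272 - 223*86))/(105023 + 24470) = (-248 + (-272 - 19178))/129493 = (-248 - 19450)*(1/129493) = -19698*1/129493 = -2814/18499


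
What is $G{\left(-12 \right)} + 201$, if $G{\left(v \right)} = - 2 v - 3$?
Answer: $222$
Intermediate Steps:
$G{\left(v \right)} = -3 - 2 v$
$G{\left(-12 \right)} + 201 = \left(-3 - -24\right) + 201 = \left(-3 + 24\right) + 201 = 21 + 201 = 222$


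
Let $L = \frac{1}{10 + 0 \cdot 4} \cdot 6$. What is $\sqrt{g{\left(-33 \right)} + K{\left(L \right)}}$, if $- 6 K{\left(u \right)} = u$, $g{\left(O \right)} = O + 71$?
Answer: $\frac{\sqrt{3790}}{10} \approx 6.1563$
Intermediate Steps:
$g{\left(O \right)} = 71 + O$
$L = \frac{3}{5}$ ($L = \frac{1}{10 + 0} \cdot 6 = \frac{1}{10} \cdot 6 = \frac{3}{5} \approx 0.6$)
$K{\left(u \right)} = - \frac{u}{6}$
$\sqrt{g{\left(-33 \right)} + K{\left(L \right)}} = \sqrt{\left(71 - 33\right) - \frac{1}{10}} = \sqrt{38 - \frac{1}{10}} = \sqrt{\frac{379}{10}} = \frac{\sqrt{3790}}{10}$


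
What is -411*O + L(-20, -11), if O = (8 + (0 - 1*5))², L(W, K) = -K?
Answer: -3688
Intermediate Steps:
O = 9 (O = (8 + (0 - 5))² = (8 - 5)² = 3² = 9)
-411*O + L(-20, -11) = -411*9 - 1*(-11) = -3699 + 11 = -3688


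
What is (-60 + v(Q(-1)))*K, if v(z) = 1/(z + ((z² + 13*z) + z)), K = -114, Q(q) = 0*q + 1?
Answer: 54663/8 ≈ 6832.9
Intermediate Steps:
Q(q) = 1 (Q(q) = 0 + 1 = 1)
v(z) = 1/(z² + 15*z) (v(z) = 1/(z + (z² + 14*z)) = 1/(z² + 15*z))
(-60 + v(Q(-1)))*K = (-60 + 1/(1*(15 + 1)))*(-114) = (-60 + 1/16)*(-114) = -959/16*(-114) = 54663/8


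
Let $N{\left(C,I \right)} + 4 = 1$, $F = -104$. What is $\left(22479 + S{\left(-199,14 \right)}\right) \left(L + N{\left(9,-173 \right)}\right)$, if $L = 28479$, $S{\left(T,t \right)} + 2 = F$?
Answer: $637093548$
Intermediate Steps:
$N{\left(C,I \right)} = -3$ ($N{\left(C,I \right)} = -4 + 1 = -3$)
$S{\left(T,t \right)} = -106$ ($S{\left(T,t \right)} = -2 - 104 = -106$)
$\left(22479 + S{\left(-199,14 \right)}\right) \left(L + N{\left(9,-173 \right)}\right) = \left(22479 - 106\right) \left(28479 - 3\right) = 22373 \cdot 28476 = 637093548$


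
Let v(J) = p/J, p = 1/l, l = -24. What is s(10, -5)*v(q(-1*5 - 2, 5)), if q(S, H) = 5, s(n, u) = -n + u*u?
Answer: -1/8 ≈ -0.12500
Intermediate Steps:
s(n, u) = u**2 - n (s(n, u) = -n + u**2 = u**2 - n)
p = -1/24 (p = 1/(-24) = -1/24 ≈ -0.041667)
v(J) = -1/(24*J)
s(10, -5)*v(q(-1*5 - 2, 5)) = ((-5)**2 - 1*10)*(-1/24/5) = (25 - 10)*(-1/24*1/5) = 15*(-1/120) = -1/8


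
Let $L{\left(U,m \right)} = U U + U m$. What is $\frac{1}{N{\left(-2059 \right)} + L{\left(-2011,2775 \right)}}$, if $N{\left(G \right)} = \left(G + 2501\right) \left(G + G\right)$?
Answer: $- \frac{1}{3356560} \approx -2.9792 \cdot 10^{-7}$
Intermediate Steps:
$N{\left(G \right)} = 2 G \left(2501 + G\right)$ ($N{\left(G \right)} = \left(2501 + G\right) 2 G = 2 G \left(2501 + G\right)$)
$L{\left(U,m \right)} = U^{2} + U m$
$\frac{1}{N{\left(-2059 \right)} + L{\left(-2011,2775 \right)}} = \frac{1}{2 \left(-2059\right) \left(2501 - 2059\right) - 2011 \left(-2011 + 2775\right)} = \frac{1}{2 \left(-2059\right) 442 - 1536404} = \frac{1}{-1820156 - 1536404} = \frac{1}{-3356560} = - \frac{1}{3356560}$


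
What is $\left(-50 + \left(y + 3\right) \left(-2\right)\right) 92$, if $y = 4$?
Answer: $-5888$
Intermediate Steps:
$\left(-50 + \left(y + 3\right) \left(-2\right)\right) 92 = \left(-50 + \left(4 + 3\right) \left(-2\right)\right) 92 = \left(-50 + 7 \left(-2\right)\right) 92 = \left(-50 - 14\right) 92 = \left(-64\right) 92 = -5888$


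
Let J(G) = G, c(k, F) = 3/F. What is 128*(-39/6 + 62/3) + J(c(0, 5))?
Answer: 27209/15 ≈ 1813.9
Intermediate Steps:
128*(-39/6 + 62/3) + J(c(0, 5)) = 128*(-39/6 + 62/3) + 3/5 = 128*(-39*⅙ + 62*(⅓)) + 3*(⅕) = 128*(-13/2 + 62/3) + ⅗ = 128*(85/6) + ⅗ = 5440/3 + ⅗ = 27209/15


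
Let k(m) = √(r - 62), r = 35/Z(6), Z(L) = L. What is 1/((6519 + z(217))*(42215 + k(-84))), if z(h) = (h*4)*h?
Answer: 50658/416745553850825 - I*√2022/2083727769254125 ≈ 1.2156e-10 - 2.158e-14*I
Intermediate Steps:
z(h) = 4*h² (z(h) = (4*h)*h = 4*h²)
r = 35/6 ≈ 5.8333
k(m) = I*√2022/6 (k(m) = √(35/6 - 62) = √(-337/6) = I*√2022/6)
1/((6519 + z(217))*(42215 + k(-84))) = 1/((6519 + 4*217²)*(42215 + I*√2022/6)) = 1/((6519 + 4*47089)*(42215 + I*√2022/6)) = 1/((6519 + 188356)*(42215 + I*√2022/6)) = 1/(194875*(42215 + I*√2022/6)) = 1/(8226648125 + 194875*I*√2022/6)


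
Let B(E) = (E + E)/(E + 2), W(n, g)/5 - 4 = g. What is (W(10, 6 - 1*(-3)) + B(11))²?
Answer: 751689/169 ≈ 4447.9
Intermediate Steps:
W(n, g) = 20 + 5*g
B(E) = 2*E/(2 + E) (B(E) = (2*E)/(2 + E) = 2*E/(2 + E))
(W(10, 6 - 1*(-3)) + B(11))² = ((20 + 5*(6 - 1*(-3))) + 2*11/(2 + 11))² = ((20 + 5*(6 + 3)) + 2*11/13)² = ((20 + 5*9) + 2*11*(1/13))² = ((20 + 45) + 22/13)² = (65 + 22/13)² = (867/13)² = 751689/169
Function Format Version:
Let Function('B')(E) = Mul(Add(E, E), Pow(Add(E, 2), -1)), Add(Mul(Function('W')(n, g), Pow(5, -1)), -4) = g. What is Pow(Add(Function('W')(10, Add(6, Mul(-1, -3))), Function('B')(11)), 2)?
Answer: Rational(751689, 169) ≈ 4447.9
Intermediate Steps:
Function('W')(n, g) = Add(20, Mul(5, g))
Function('B')(E) = Mul(2, E, Pow(Add(2, E), -1)) (Function('B')(E) = Mul(Mul(2, E), Pow(Add(2, E), -1)) = Mul(2, E, Pow(Add(2, E), -1)))
Pow(Add(Function('W')(10, Add(6, Mul(-1, -3))), Function('B')(11)), 2) = Pow(Add(Add(20, Mul(5, Add(6, Mul(-1, -3)))), Mul(2, 11, Pow(Add(2, 11), -1))), 2) = Pow(Add(Add(20, Mul(5, Add(6, 3))), Mul(2, 11, Pow(13, -1))), 2) = Pow(Add(Add(20, Mul(5, 9)), Mul(2, 11, Rational(1, 13))), 2) = Pow(Add(Add(20, 45), Rational(22, 13)), 2) = Pow(Add(65, Rational(22, 13)), 2) = Pow(Rational(867, 13), 2) = Rational(751689, 169)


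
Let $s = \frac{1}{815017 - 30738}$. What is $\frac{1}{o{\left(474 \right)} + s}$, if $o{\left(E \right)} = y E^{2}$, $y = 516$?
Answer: $\frac{784279}{90923672999665} \approx 8.6257 \cdot 10^{-9}$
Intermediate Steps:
$o{\left(E \right)} = 516 E^{2}$
$s = \frac{1}{784279} \approx 1.2751 \cdot 10^{-6}$
$\frac{1}{o{\left(474 \right)} + s} = \frac{1}{516 \cdot 474^{2} + \frac{1}{784279}} = \frac{1}{516 \cdot 224676 + \frac{1}{784279}} = \frac{1}{115932816 + \frac{1}{784279}} = \frac{1}{\frac{90923672999665}{784279}} = \frac{784279}{90923672999665}$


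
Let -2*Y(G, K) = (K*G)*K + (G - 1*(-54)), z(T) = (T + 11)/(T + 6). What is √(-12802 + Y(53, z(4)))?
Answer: I*√206642/4 ≈ 113.64*I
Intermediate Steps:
z(T) = (11 + T)/(6 + T)
Y(G, K) = -27 - G/2 - G*K²/2 (Y(G, K) = -((K*G)*K + (G - 1*(-54)))/2 = -((G*K)*K + (G + 54))/2 = -(G*K² + (54 + G))/2 = -(54 + G + G*K²)/2 = -27 - G/2 - G*K²/2)
√(-12802 + Y(53, z(4))) = √(-12802 + (-27 - ½*53 - ½*53*((11 + 4)/(6 + 4))²)) = √(-12802 + (-27 - 53/2 - ½*53*(15/10)²)) = √(-12802 + (-27 - 53/2 - ½*53*((⅒)*15)²)) = √(-12802 + (-27 - 53/2 - ½*53*(3/2)²)) = √(-12802 + (-27 - 53/2 - ½*53*9/4)) = √(-12802 + (-27 - 53/2 - 477/8)) = √(-12802 - 905/8) = √(-103321/8) = I*√206642/4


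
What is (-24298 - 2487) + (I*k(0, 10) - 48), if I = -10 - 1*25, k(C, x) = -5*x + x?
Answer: -25433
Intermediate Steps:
k(C, x) = -4*x
I = -35 (I = -10 - 25 = -35)
(-24298 - 2487) + (I*k(0, 10) - 48) = (-24298 - 2487) + (-(-140)*10 - 48) = -26785 + (-35*(-40) - 48) = -26785 + (1400 - 48) = -26785 + 1352 = -25433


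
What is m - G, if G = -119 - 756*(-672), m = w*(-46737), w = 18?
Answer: -1349179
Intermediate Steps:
m = -841266 (m = 18*(-46737) = -841266)
G = 507913 (G = -119 + 508032 = 507913)
m - G = -841266 - 1*507913 = -841266 - 507913 = -1349179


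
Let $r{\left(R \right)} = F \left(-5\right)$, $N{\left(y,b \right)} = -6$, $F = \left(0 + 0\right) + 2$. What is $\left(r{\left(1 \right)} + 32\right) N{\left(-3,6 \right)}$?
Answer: $-132$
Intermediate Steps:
$F = 2$ ($F = 0 + 2 = 2$)
$r{\left(R \right)} = -10$ ($r{\left(R \right)} = 2 \left(-5\right) = -10$)
$\left(r{\left(1 \right)} + 32\right) N{\left(-3,6 \right)} = \left(-10 + 32\right) \left(-6\right) = 22 \left(-6\right) = -132$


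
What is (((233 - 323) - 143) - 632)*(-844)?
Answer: 730060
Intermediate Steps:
(((233 - 323) - 143) - 632)*(-844) = ((-90 - 143) - 632)*(-844) = (-233 - 632)*(-844) = -865*(-844) = 730060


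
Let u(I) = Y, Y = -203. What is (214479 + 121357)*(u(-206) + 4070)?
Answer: 1298677812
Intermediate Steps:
u(I) = -203
(214479 + 121357)*(u(-206) + 4070) = (214479 + 121357)*(-203 + 4070) = 335836*3867 = 1298677812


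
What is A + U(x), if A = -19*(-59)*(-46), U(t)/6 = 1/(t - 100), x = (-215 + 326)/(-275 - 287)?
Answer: -2903736398/56311 ≈ -51566.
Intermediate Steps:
x = -111/562 (x = 111/(-562) = 111*(-1/562) = -111/562 ≈ -0.19751)
U(t) = 6/(-100 + t) (U(t) = 6/(t - 100) = 6/(-100 + t))
A = -51566 (A = 1121*(-46) = -51566)
A + U(x) = -51566 + 6/(-100 - 111/562) = -51566 + 6/(-56311/562) = -51566 + 6*(-562/56311) = -51566 - 3372/56311 = -2903736398/56311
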